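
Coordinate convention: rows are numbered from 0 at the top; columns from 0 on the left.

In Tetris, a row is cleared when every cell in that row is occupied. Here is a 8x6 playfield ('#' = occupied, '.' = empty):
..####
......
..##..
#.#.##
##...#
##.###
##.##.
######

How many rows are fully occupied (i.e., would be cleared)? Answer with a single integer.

Check each row:
  row 0: 2 empty cells -> not full
  row 1: 6 empty cells -> not full
  row 2: 4 empty cells -> not full
  row 3: 2 empty cells -> not full
  row 4: 3 empty cells -> not full
  row 5: 1 empty cell -> not full
  row 6: 2 empty cells -> not full
  row 7: 0 empty cells -> FULL (clear)
Total rows cleared: 1

Answer: 1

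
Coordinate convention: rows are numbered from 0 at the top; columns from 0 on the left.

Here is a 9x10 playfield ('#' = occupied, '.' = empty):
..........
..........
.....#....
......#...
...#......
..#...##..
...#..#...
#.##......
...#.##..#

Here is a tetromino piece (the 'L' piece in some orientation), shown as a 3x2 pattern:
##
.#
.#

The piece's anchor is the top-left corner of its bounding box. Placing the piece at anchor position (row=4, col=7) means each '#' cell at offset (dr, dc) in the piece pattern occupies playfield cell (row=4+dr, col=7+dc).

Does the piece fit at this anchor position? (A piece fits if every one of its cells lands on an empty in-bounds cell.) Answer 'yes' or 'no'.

Check each piece cell at anchor (4, 7):
  offset (0,0) -> (4,7): empty -> OK
  offset (0,1) -> (4,8): empty -> OK
  offset (1,1) -> (5,8): empty -> OK
  offset (2,1) -> (6,8): empty -> OK
All cells valid: yes

Answer: yes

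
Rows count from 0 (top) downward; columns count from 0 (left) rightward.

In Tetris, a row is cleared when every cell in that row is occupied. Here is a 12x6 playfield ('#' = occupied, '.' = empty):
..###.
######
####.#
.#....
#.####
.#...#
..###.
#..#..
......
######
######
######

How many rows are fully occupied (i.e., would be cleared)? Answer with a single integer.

Answer: 4

Derivation:
Check each row:
  row 0: 3 empty cells -> not full
  row 1: 0 empty cells -> FULL (clear)
  row 2: 1 empty cell -> not full
  row 3: 5 empty cells -> not full
  row 4: 1 empty cell -> not full
  row 5: 4 empty cells -> not full
  row 6: 3 empty cells -> not full
  row 7: 4 empty cells -> not full
  row 8: 6 empty cells -> not full
  row 9: 0 empty cells -> FULL (clear)
  row 10: 0 empty cells -> FULL (clear)
  row 11: 0 empty cells -> FULL (clear)
Total rows cleared: 4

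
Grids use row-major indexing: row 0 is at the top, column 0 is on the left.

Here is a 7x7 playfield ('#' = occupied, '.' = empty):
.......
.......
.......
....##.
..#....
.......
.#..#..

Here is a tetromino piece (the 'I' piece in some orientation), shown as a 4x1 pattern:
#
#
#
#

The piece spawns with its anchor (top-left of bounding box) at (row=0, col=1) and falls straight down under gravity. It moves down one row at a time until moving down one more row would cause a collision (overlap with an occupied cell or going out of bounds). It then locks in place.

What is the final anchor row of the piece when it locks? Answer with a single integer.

Spawn at (row=0, col=1). Try each row:
  row 0: fits
  row 1: fits
  row 2: fits
  row 3: blocked -> lock at row 2

Answer: 2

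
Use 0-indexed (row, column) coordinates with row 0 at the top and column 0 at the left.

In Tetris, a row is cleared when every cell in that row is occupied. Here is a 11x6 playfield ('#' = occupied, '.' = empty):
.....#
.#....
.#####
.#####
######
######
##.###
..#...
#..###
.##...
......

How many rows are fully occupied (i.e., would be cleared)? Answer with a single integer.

Answer: 2

Derivation:
Check each row:
  row 0: 5 empty cells -> not full
  row 1: 5 empty cells -> not full
  row 2: 1 empty cell -> not full
  row 3: 1 empty cell -> not full
  row 4: 0 empty cells -> FULL (clear)
  row 5: 0 empty cells -> FULL (clear)
  row 6: 1 empty cell -> not full
  row 7: 5 empty cells -> not full
  row 8: 2 empty cells -> not full
  row 9: 4 empty cells -> not full
  row 10: 6 empty cells -> not full
Total rows cleared: 2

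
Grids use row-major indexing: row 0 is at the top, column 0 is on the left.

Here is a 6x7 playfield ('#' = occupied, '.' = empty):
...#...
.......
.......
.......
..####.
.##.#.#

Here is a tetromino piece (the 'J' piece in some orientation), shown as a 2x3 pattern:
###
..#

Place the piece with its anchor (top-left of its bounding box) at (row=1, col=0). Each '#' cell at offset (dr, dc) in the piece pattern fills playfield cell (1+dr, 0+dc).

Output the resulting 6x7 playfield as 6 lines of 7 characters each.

Answer: ...#...
###....
..#....
.......
..####.
.##.#.#

Derivation:
Fill (1+0,0+0) = (1,0)
Fill (1+0,0+1) = (1,1)
Fill (1+0,0+2) = (1,2)
Fill (1+1,0+2) = (2,2)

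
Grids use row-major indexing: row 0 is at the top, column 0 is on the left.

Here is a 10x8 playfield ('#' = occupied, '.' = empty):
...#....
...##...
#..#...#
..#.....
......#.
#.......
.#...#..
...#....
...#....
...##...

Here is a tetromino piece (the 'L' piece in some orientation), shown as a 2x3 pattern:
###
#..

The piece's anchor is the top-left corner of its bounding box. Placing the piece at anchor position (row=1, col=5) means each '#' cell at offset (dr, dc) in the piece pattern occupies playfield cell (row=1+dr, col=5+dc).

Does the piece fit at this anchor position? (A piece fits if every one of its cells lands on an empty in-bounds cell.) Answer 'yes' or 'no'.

Answer: yes

Derivation:
Check each piece cell at anchor (1, 5):
  offset (0,0) -> (1,5): empty -> OK
  offset (0,1) -> (1,6): empty -> OK
  offset (0,2) -> (1,7): empty -> OK
  offset (1,0) -> (2,5): empty -> OK
All cells valid: yes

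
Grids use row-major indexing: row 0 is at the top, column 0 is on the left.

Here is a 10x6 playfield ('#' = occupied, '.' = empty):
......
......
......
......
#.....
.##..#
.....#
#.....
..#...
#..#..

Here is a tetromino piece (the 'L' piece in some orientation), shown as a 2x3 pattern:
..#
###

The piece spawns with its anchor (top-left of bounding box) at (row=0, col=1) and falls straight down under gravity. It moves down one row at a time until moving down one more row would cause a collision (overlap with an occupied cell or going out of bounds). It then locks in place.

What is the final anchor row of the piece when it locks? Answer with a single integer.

Answer: 3

Derivation:
Spawn at (row=0, col=1). Try each row:
  row 0: fits
  row 1: fits
  row 2: fits
  row 3: fits
  row 4: blocked -> lock at row 3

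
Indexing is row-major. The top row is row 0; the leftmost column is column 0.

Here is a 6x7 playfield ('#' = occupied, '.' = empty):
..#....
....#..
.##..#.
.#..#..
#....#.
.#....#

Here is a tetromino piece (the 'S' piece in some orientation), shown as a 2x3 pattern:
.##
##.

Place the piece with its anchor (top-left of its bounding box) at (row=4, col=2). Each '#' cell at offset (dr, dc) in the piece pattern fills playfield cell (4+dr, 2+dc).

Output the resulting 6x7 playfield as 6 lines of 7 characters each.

Fill (4+0,2+1) = (4,3)
Fill (4+0,2+2) = (4,4)
Fill (4+1,2+0) = (5,2)
Fill (4+1,2+1) = (5,3)

Answer: ..#....
....#..
.##..#.
.#..#..
#..###.
.###..#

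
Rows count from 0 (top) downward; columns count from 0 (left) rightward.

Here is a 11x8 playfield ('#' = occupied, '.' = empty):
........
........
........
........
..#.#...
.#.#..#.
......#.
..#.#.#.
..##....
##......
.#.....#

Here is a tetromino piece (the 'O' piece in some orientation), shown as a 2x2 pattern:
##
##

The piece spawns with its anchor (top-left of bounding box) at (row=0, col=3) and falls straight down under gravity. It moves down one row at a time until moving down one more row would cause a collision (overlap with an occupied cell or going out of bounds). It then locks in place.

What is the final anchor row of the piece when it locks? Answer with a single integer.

Answer: 2

Derivation:
Spawn at (row=0, col=3). Try each row:
  row 0: fits
  row 1: fits
  row 2: fits
  row 3: blocked -> lock at row 2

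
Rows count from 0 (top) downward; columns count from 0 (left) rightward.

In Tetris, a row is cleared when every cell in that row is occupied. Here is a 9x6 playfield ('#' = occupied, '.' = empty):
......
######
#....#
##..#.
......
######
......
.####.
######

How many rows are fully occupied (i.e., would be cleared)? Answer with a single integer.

Answer: 3

Derivation:
Check each row:
  row 0: 6 empty cells -> not full
  row 1: 0 empty cells -> FULL (clear)
  row 2: 4 empty cells -> not full
  row 3: 3 empty cells -> not full
  row 4: 6 empty cells -> not full
  row 5: 0 empty cells -> FULL (clear)
  row 6: 6 empty cells -> not full
  row 7: 2 empty cells -> not full
  row 8: 0 empty cells -> FULL (clear)
Total rows cleared: 3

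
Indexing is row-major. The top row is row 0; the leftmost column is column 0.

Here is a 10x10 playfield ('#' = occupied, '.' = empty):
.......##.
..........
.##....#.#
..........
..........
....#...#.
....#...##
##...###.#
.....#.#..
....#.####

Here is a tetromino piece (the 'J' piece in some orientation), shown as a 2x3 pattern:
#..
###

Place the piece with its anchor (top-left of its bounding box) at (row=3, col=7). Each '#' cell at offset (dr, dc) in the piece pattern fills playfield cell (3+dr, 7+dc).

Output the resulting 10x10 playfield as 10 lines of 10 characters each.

Fill (3+0,7+0) = (3,7)
Fill (3+1,7+0) = (4,7)
Fill (3+1,7+1) = (4,8)
Fill (3+1,7+2) = (4,9)

Answer: .......##.
..........
.##....#.#
.......#..
.......###
....#...#.
....#...##
##...###.#
.....#.#..
....#.####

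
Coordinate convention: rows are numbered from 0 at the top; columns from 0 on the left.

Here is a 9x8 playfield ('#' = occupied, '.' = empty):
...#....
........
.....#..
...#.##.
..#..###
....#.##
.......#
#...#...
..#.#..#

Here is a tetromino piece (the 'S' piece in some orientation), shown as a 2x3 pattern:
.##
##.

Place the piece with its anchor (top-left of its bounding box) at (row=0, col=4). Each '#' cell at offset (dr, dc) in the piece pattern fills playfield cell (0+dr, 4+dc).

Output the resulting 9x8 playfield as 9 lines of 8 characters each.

Fill (0+0,4+1) = (0,5)
Fill (0+0,4+2) = (0,6)
Fill (0+1,4+0) = (1,4)
Fill (0+1,4+1) = (1,5)

Answer: ...#.##.
....##..
.....#..
...#.##.
..#..###
....#.##
.......#
#...#...
..#.#..#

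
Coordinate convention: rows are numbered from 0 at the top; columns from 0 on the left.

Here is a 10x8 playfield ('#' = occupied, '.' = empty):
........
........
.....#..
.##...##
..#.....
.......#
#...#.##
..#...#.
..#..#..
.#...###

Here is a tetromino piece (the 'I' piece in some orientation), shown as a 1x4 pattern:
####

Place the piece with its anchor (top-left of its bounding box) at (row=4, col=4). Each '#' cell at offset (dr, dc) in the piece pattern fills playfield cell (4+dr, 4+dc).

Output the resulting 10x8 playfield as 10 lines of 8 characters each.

Fill (4+0,4+0) = (4,4)
Fill (4+0,4+1) = (4,5)
Fill (4+0,4+2) = (4,6)
Fill (4+0,4+3) = (4,7)

Answer: ........
........
.....#..
.##...##
..#.####
.......#
#...#.##
..#...#.
..#..#..
.#...###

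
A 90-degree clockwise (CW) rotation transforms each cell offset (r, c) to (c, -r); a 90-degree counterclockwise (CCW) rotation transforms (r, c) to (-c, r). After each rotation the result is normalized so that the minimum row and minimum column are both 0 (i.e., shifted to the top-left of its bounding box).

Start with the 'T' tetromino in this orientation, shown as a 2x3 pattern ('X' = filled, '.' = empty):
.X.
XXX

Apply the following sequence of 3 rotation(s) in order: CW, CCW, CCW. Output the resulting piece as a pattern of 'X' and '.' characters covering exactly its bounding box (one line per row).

Answer: .X
XX
.X

Derivation:
Start:
.X.
XXX
After rotation 1 (CW):
X.
XX
X.
After rotation 2 (CCW):
.X.
XXX
After rotation 3 (CCW):
.X
XX
.X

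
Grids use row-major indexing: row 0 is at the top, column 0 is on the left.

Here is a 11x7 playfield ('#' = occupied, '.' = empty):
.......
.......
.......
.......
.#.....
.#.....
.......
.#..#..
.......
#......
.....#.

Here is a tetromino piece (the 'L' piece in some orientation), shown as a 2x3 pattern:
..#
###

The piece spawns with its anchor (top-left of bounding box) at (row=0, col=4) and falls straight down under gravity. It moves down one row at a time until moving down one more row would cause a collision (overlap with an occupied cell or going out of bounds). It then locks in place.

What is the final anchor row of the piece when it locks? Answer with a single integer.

Answer: 5

Derivation:
Spawn at (row=0, col=4). Try each row:
  row 0: fits
  row 1: fits
  row 2: fits
  row 3: fits
  row 4: fits
  row 5: fits
  row 6: blocked -> lock at row 5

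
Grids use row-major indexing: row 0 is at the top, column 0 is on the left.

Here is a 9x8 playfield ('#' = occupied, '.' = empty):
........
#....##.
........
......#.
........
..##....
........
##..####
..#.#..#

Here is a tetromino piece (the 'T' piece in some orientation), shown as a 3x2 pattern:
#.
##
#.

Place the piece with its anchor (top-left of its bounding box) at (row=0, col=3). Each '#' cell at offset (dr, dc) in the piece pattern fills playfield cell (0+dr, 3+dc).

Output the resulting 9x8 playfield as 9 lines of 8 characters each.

Answer: ...#....
#..####.
...#....
......#.
........
..##....
........
##..####
..#.#..#

Derivation:
Fill (0+0,3+0) = (0,3)
Fill (0+1,3+0) = (1,3)
Fill (0+1,3+1) = (1,4)
Fill (0+2,3+0) = (2,3)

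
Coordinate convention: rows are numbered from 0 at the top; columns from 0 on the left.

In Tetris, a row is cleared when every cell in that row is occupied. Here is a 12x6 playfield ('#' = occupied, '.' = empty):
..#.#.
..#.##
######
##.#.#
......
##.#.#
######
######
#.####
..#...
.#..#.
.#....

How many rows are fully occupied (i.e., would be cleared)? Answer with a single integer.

Check each row:
  row 0: 4 empty cells -> not full
  row 1: 3 empty cells -> not full
  row 2: 0 empty cells -> FULL (clear)
  row 3: 2 empty cells -> not full
  row 4: 6 empty cells -> not full
  row 5: 2 empty cells -> not full
  row 6: 0 empty cells -> FULL (clear)
  row 7: 0 empty cells -> FULL (clear)
  row 8: 1 empty cell -> not full
  row 9: 5 empty cells -> not full
  row 10: 4 empty cells -> not full
  row 11: 5 empty cells -> not full
Total rows cleared: 3

Answer: 3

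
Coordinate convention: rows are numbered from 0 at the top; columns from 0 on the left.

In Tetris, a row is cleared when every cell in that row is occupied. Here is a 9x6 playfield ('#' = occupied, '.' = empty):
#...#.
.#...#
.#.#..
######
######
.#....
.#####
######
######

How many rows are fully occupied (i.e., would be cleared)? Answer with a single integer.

Answer: 4

Derivation:
Check each row:
  row 0: 4 empty cells -> not full
  row 1: 4 empty cells -> not full
  row 2: 4 empty cells -> not full
  row 3: 0 empty cells -> FULL (clear)
  row 4: 0 empty cells -> FULL (clear)
  row 5: 5 empty cells -> not full
  row 6: 1 empty cell -> not full
  row 7: 0 empty cells -> FULL (clear)
  row 8: 0 empty cells -> FULL (clear)
Total rows cleared: 4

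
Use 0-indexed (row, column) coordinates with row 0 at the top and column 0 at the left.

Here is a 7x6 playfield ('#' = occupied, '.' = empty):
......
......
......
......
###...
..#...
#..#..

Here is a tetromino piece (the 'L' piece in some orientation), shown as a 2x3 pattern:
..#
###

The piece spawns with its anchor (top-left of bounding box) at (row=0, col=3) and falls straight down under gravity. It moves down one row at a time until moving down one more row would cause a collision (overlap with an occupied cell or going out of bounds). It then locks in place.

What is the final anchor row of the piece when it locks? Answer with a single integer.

Answer: 4

Derivation:
Spawn at (row=0, col=3). Try each row:
  row 0: fits
  row 1: fits
  row 2: fits
  row 3: fits
  row 4: fits
  row 5: blocked -> lock at row 4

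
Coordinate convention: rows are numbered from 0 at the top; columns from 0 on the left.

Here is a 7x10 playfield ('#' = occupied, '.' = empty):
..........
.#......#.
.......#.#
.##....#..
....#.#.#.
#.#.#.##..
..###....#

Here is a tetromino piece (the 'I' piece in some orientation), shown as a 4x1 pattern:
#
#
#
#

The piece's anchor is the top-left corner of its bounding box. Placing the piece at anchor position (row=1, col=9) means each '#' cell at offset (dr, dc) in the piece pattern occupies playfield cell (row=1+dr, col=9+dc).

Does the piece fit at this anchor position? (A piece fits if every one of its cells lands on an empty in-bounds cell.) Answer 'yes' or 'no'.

Answer: no

Derivation:
Check each piece cell at anchor (1, 9):
  offset (0,0) -> (1,9): empty -> OK
  offset (1,0) -> (2,9): occupied ('#') -> FAIL
  offset (2,0) -> (3,9): empty -> OK
  offset (3,0) -> (4,9): empty -> OK
All cells valid: no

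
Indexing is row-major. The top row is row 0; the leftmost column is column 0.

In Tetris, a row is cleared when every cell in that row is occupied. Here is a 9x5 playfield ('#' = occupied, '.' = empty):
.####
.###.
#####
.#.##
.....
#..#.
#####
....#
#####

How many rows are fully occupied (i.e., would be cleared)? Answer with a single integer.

Answer: 3

Derivation:
Check each row:
  row 0: 1 empty cell -> not full
  row 1: 2 empty cells -> not full
  row 2: 0 empty cells -> FULL (clear)
  row 3: 2 empty cells -> not full
  row 4: 5 empty cells -> not full
  row 5: 3 empty cells -> not full
  row 6: 0 empty cells -> FULL (clear)
  row 7: 4 empty cells -> not full
  row 8: 0 empty cells -> FULL (clear)
Total rows cleared: 3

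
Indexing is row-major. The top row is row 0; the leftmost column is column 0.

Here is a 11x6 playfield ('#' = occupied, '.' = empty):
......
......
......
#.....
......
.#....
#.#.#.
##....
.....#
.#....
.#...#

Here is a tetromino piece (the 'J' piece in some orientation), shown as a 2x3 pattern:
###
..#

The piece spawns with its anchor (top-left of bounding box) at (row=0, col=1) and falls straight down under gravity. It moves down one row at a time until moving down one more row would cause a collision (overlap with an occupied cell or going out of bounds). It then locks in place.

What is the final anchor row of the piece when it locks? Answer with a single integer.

Answer: 4

Derivation:
Spawn at (row=0, col=1). Try each row:
  row 0: fits
  row 1: fits
  row 2: fits
  row 3: fits
  row 4: fits
  row 5: blocked -> lock at row 4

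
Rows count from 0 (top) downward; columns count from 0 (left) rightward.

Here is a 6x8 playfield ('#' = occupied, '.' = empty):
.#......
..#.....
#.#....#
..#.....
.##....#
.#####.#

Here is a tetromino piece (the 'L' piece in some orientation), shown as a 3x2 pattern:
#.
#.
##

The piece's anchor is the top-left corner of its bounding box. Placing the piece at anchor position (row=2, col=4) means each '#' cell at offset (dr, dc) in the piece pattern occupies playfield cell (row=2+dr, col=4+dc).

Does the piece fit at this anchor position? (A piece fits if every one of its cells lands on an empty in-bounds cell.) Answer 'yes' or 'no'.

Answer: yes

Derivation:
Check each piece cell at anchor (2, 4):
  offset (0,0) -> (2,4): empty -> OK
  offset (1,0) -> (3,4): empty -> OK
  offset (2,0) -> (4,4): empty -> OK
  offset (2,1) -> (4,5): empty -> OK
All cells valid: yes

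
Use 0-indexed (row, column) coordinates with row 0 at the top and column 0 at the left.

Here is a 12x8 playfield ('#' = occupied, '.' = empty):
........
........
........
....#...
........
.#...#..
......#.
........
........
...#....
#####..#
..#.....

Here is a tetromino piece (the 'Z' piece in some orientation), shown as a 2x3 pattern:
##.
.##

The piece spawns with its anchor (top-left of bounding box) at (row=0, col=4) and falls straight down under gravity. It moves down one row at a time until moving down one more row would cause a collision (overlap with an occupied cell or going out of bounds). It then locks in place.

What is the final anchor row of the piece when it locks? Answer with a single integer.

Spawn at (row=0, col=4). Try each row:
  row 0: fits
  row 1: fits
  row 2: fits
  row 3: blocked -> lock at row 2

Answer: 2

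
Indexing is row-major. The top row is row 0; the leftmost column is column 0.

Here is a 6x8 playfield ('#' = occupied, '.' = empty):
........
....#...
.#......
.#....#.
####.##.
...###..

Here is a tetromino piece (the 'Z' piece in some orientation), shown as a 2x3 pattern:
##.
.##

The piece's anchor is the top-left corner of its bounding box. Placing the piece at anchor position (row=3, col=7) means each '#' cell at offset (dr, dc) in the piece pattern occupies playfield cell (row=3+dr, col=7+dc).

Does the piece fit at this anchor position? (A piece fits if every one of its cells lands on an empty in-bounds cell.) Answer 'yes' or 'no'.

Check each piece cell at anchor (3, 7):
  offset (0,0) -> (3,7): empty -> OK
  offset (0,1) -> (3,8): out of bounds -> FAIL
  offset (1,1) -> (4,8): out of bounds -> FAIL
  offset (1,2) -> (4,9): out of bounds -> FAIL
All cells valid: no

Answer: no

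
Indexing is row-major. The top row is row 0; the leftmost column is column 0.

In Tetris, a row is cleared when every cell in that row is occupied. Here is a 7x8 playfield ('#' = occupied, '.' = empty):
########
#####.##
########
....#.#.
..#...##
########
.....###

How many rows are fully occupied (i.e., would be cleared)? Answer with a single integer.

Check each row:
  row 0: 0 empty cells -> FULL (clear)
  row 1: 1 empty cell -> not full
  row 2: 0 empty cells -> FULL (clear)
  row 3: 6 empty cells -> not full
  row 4: 5 empty cells -> not full
  row 5: 0 empty cells -> FULL (clear)
  row 6: 5 empty cells -> not full
Total rows cleared: 3

Answer: 3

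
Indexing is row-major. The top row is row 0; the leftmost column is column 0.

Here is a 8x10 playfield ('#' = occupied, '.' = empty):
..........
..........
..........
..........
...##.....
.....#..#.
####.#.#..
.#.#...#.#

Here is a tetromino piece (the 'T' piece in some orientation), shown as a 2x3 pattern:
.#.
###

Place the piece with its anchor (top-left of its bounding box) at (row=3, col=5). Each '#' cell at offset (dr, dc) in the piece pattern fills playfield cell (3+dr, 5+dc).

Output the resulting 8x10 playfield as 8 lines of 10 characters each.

Fill (3+0,5+1) = (3,6)
Fill (3+1,5+0) = (4,5)
Fill (3+1,5+1) = (4,6)
Fill (3+1,5+2) = (4,7)

Answer: ..........
..........
..........
......#...
...#####..
.....#..#.
####.#.#..
.#.#...#.#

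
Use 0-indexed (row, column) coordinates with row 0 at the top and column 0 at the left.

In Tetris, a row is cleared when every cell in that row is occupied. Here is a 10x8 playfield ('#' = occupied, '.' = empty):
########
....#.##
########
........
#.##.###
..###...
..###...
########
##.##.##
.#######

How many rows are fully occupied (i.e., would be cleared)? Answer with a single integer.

Check each row:
  row 0: 0 empty cells -> FULL (clear)
  row 1: 5 empty cells -> not full
  row 2: 0 empty cells -> FULL (clear)
  row 3: 8 empty cells -> not full
  row 4: 2 empty cells -> not full
  row 5: 5 empty cells -> not full
  row 6: 5 empty cells -> not full
  row 7: 0 empty cells -> FULL (clear)
  row 8: 2 empty cells -> not full
  row 9: 1 empty cell -> not full
Total rows cleared: 3

Answer: 3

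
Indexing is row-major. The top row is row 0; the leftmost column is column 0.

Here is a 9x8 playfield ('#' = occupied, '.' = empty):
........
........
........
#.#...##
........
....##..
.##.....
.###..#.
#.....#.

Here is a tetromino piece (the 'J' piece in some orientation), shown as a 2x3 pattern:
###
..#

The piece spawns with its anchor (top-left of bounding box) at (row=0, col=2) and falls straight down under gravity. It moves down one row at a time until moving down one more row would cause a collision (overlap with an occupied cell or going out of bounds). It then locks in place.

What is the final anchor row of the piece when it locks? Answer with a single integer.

Answer: 2

Derivation:
Spawn at (row=0, col=2). Try each row:
  row 0: fits
  row 1: fits
  row 2: fits
  row 3: blocked -> lock at row 2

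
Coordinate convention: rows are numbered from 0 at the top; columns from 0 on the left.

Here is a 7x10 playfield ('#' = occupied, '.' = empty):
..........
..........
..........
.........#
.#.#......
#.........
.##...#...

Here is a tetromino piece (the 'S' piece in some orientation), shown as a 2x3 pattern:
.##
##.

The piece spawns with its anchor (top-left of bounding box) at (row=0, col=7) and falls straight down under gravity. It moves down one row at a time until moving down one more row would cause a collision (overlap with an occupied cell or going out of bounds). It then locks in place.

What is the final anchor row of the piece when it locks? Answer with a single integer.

Spawn at (row=0, col=7). Try each row:
  row 0: fits
  row 1: fits
  row 2: fits
  row 3: blocked -> lock at row 2

Answer: 2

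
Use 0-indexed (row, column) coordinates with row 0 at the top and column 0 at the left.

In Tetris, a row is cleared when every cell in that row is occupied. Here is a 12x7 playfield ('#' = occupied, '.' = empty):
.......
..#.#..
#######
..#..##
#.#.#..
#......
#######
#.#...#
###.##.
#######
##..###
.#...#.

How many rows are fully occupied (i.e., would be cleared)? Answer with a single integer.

Check each row:
  row 0: 7 empty cells -> not full
  row 1: 5 empty cells -> not full
  row 2: 0 empty cells -> FULL (clear)
  row 3: 4 empty cells -> not full
  row 4: 4 empty cells -> not full
  row 5: 6 empty cells -> not full
  row 6: 0 empty cells -> FULL (clear)
  row 7: 4 empty cells -> not full
  row 8: 2 empty cells -> not full
  row 9: 0 empty cells -> FULL (clear)
  row 10: 2 empty cells -> not full
  row 11: 5 empty cells -> not full
Total rows cleared: 3

Answer: 3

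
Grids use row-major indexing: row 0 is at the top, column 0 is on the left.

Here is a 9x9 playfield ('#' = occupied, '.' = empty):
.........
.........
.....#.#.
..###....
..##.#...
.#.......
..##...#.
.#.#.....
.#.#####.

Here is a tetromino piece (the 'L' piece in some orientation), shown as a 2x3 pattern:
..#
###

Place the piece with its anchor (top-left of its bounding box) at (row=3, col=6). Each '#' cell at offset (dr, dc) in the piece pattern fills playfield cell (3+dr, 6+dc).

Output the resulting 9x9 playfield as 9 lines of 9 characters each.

Fill (3+0,6+2) = (3,8)
Fill (3+1,6+0) = (4,6)
Fill (3+1,6+1) = (4,7)
Fill (3+1,6+2) = (4,8)

Answer: .........
.........
.....#.#.
..###...#
..##.####
.#.......
..##...#.
.#.#.....
.#.#####.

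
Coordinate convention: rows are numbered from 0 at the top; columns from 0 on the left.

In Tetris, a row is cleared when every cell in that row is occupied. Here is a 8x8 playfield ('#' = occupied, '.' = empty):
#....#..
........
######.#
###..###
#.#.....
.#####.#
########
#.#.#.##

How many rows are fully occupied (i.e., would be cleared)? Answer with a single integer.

Check each row:
  row 0: 6 empty cells -> not full
  row 1: 8 empty cells -> not full
  row 2: 1 empty cell -> not full
  row 3: 2 empty cells -> not full
  row 4: 6 empty cells -> not full
  row 5: 2 empty cells -> not full
  row 6: 0 empty cells -> FULL (clear)
  row 7: 3 empty cells -> not full
Total rows cleared: 1

Answer: 1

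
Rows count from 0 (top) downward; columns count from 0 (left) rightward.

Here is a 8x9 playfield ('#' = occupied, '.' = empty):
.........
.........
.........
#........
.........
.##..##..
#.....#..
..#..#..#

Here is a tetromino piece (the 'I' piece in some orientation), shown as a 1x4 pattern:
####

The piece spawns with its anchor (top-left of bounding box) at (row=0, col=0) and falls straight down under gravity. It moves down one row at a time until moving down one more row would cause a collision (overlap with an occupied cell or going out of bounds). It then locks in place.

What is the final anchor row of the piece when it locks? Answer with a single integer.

Spawn at (row=0, col=0). Try each row:
  row 0: fits
  row 1: fits
  row 2: fits
  row 3: blocked -> lock at row 2

Answer: 2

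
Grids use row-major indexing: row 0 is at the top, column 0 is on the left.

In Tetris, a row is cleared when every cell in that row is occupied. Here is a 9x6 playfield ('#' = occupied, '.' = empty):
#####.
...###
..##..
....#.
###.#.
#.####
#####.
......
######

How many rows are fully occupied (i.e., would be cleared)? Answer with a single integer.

Check each row:
  row 0: 1 empty cell -> not full
  row 1: 3 empty cells -> not full
  row 2: 4 empty cells -> not full
  row 3: 5 empty cells -> not full
  row 4: 2 empty cells -> not full
  row 5: 1 empty cell -> not full
  row 6: 1 empty cell -> not full
  row 7: 6 empty cells -> not full
  row 8: 0 empty cells -> FULL (clear)
Total rows cleared: 1

Answer: 1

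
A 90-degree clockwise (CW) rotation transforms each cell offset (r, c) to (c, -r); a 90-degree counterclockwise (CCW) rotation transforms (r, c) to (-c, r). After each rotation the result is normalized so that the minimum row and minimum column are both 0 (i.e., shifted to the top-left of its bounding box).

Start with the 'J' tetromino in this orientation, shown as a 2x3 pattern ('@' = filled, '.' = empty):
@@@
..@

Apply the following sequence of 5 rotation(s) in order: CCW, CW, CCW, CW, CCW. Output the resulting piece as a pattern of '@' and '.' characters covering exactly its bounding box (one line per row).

Answer: @@
@.
@.

Derivation:
Start:
@@@
..@
After rotation 1 (CCW):
@@
@.
@.
After rotation 2 (CW):
@@@
..@
After rotation 3 (CCW):
@@
@.
@.
After rotation 4 (CW):
@@@
..@
After rotation 5 (CCW):
@@
@.
@.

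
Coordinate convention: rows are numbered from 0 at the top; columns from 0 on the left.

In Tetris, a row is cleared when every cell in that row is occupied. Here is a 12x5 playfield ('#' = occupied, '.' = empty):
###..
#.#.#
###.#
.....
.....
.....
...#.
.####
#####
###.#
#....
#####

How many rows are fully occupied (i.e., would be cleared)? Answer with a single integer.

Check each row:
  row 0: 2 empty cells -> not full
  row 1: 2 empty cells -> not full
  row 2: 1 empty cell -> not full
  row 3: 5 empty cells -> not full
  row 4: 5 empty cells -> not full
  row 5: 5 empty cells -> not full
  row 6: 4 empty cells -> not full
  row 7: 1 empty cell -> not full
  row 8: 0 empty cells -> FULL (clear)
  row 9: 1 empty cell -> not full
  row 10: 4 empty cells -> not full
  row 11: 0 empty cells -> FULL (clear)
Total rows cleared: 2

Answer: 2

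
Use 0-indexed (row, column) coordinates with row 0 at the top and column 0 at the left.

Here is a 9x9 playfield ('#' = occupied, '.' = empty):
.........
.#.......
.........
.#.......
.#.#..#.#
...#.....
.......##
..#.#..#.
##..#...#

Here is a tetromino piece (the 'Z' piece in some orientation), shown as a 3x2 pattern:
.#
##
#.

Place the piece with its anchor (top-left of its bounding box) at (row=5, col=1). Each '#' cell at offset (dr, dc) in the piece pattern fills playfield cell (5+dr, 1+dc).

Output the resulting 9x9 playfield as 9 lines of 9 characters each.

Answer: .........
.#.......
.........
.#.......
.#.#..#.#
..##.....
.##....##
.##.#..#.
##..#...#

Derivation:
Fill (5+0,1+1) = (5,2)
Fill (5+1,1+0) = (6,1)
Fill (5+1,1+1) = (6,2)
Fill (5+2,1+0) = (7,1)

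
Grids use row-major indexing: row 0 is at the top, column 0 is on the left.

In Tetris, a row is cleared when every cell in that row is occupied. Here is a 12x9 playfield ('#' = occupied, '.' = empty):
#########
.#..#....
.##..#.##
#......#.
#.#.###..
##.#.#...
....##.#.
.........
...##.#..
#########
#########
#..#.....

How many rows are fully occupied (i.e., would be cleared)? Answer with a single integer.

Check each row:
  row 0: 0 empty cells -> FULL (clear)
  row 1: 7 empty cells -> not full
  row 2: 4 empty cells -> not full
  row 3: 7 empty cells -> not full
  row 4: 4 empty cells -> not full
  row 5: 5 empty cells -> not full
  row 6: 6 empty cells -> not full
  row 7: 9 empty cells -> not full
  row 8: 6 empty cells -> not full
  row 9: 0 empty cells -> FULL (clear)
  row 10: 0 empty cells -> FULL (clear)
  row 11: 7 empty cells -> not full
Total rows cleared: 3

Answer: 3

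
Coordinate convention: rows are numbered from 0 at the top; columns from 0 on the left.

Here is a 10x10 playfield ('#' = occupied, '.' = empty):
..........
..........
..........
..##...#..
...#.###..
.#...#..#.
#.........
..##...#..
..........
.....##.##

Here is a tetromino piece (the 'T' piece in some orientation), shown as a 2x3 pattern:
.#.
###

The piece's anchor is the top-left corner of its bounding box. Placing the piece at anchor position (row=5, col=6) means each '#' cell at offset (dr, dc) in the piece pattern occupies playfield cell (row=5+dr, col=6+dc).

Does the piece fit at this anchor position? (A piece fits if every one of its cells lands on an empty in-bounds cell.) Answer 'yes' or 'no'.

Answer: yes

Derivation:
Check each piece cell at anchor (5, 6):
  offset (0,1) -> (5,7): empty -> OK
  offset (1,0) -> (6,6): empty -> OK
  offset (1,1) -> (6,7): empty -> OK
  offset (1,2) -> (6,8): empty -> OK
All cells valid: yes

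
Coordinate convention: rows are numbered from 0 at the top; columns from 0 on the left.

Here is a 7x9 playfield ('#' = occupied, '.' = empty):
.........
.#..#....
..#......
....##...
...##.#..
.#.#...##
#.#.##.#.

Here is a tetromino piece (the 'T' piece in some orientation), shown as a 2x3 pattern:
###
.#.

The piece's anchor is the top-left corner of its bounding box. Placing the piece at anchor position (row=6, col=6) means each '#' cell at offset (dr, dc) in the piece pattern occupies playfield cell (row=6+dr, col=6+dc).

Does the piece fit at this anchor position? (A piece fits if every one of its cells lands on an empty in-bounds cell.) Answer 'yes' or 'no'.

Answer: no

Derivation:
Check each piece cell at anchor (6, 6):
  offset (0,0) -> (6,6): empty -> OK
  offset (0,1) -> (6,7): occupied ('#') -> FAIL
  offset (0,2) -> (6,8): empty -> OK
  offset (1,1) -> (7,7): out of bounds -> FAIL
All cells valid: no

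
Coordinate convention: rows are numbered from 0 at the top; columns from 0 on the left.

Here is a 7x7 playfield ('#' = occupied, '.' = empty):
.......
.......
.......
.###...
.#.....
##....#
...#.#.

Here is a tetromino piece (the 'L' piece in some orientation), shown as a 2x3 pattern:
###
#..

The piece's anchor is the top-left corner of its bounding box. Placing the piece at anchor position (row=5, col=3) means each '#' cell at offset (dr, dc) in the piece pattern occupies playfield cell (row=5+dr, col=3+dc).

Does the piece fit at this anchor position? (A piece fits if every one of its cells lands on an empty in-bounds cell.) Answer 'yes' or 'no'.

Answer: no

Derivation:
Check each piece cell at anchor (5, 3):
  offset (0,0) -> (5,3): empty -> OK
  offset (0,1) -> (5,4): empty -> OK
  offset (0,2) -> (5,5): empty -> OK
  offset (1,0) -> (6,3): occupied ('#') -> FAIL
All cells valid: no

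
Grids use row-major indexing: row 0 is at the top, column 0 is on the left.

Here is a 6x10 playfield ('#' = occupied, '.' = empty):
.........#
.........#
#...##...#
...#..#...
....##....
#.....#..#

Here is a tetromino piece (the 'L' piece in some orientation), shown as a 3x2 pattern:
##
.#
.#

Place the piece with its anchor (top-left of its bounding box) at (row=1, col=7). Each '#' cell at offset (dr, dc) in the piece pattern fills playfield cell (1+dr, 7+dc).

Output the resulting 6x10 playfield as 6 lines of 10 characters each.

Fill (1+0,7+0) = (1,7)
Fill (1+0,7+1) = (1,8)
Fill (1+1,7+1) = (2,8)
Fill (1+2,7+1) = (3,8)

Answer: .........#
.......###
#...##..##
...#..#.#.
....##....
#.....#..#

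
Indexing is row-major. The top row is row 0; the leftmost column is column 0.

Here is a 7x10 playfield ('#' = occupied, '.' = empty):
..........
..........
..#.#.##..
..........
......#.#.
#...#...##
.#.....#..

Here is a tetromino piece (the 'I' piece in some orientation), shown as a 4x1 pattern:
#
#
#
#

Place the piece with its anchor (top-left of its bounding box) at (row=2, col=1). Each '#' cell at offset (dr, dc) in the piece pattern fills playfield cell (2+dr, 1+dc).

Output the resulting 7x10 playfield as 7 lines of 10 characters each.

Answer: ..........
..........
.##.#.##..
.#........
.#....#.#.
##..#...##
.#.....#..

Derivation:
Fill (2+0,1+0) = (2,1)
Fill (2+1,1+0) = (3,1)
Fill (2+2,1+0) = (4,1)
Fill (2+3,1+0) = (5,1)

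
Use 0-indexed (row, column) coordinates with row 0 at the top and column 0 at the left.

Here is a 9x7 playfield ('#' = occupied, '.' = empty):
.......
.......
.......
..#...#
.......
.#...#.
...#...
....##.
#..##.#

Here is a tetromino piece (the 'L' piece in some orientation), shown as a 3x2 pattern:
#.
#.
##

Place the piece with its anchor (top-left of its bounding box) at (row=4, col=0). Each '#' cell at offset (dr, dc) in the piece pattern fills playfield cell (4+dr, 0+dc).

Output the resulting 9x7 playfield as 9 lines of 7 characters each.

Fill (4+0,0+0) = (4,0)
Fill (4+1,0+0) = (5,0)
Fill (4+2,0+0) = (6,0)
Fill (4+2,0+1) = (6,1)

Answer: .......
.......
.......
..#...#
#......
##...#.
##.#...
....##.
#..##.#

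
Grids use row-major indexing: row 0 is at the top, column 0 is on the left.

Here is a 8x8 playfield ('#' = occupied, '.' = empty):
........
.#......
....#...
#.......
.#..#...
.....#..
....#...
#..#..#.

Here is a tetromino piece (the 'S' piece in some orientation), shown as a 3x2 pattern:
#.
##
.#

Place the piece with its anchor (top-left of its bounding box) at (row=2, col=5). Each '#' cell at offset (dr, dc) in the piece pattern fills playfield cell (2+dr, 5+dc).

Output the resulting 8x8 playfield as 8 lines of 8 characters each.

Fill (2+0,5+0) = (2,5)
Fill (2+1,5+0) = (3,5)
Fill (2+1,5+1) = (3,6)
Fill (2+2,5+1) = (4,6)

Answer: ........
.#......
....##..
#....##.
.#..#.#.
.....#..
....#...
#..#..#.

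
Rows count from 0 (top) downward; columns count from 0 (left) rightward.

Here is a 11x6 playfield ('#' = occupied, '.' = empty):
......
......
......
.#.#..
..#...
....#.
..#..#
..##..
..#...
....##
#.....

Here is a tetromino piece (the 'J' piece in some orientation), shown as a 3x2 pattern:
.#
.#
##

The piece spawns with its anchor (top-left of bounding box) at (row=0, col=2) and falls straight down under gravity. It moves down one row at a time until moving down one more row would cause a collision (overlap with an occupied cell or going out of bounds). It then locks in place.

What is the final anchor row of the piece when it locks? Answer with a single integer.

Spawn at (row=0, col=2). Try each row:
  row 0: fits
  row 1: blocked -> lock at row 0

Answer: 0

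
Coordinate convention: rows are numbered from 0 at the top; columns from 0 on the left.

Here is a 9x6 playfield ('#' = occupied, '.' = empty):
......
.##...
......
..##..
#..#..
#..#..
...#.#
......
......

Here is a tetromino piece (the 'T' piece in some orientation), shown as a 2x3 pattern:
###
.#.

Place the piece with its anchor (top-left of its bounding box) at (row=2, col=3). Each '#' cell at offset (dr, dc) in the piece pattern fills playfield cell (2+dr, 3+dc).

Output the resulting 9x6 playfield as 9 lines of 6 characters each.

Answer: ......
.##...
...###
..###.
#..#..
#..#..
...#.#
......
......

Derivation:
Fill (2+0,3+0) = (2,3)
Fill (2+0,3+1) = (2,4)
Fill (2+0,3+2) = (2,5)
Fill (2+1,3+1) = (3,4)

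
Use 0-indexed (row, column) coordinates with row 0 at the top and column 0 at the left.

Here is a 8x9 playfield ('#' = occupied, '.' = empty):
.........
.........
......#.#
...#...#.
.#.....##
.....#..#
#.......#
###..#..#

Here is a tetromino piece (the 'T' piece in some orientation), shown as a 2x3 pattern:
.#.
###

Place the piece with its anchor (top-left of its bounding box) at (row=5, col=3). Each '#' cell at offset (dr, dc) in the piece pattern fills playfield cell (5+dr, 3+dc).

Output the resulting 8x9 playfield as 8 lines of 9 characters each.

Fill (5+0,3+1) = (5,4)
Fill (5+1,3+0) = (6,3)
Fill (5+1,3+1) = (6,4)
Fill (5+1,3+2) = (6,5)

Answer: .........
.........
......#.#
...#...#.
.#.....##
....##..#
#..###..#
###..#..#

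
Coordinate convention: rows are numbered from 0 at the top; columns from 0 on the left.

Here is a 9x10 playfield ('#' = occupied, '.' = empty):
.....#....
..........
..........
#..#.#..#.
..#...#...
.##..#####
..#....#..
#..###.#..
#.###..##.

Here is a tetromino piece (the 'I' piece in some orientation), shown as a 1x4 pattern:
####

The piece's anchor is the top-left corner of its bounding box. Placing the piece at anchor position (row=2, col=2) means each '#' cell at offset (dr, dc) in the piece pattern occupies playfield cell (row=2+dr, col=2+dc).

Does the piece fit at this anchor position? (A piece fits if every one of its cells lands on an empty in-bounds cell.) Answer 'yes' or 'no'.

Check each piece cell at anchor (2, 2):
  offset (0,0) -> (2,2): empty -> OK
  offset (0,1) -> (2,3): empty -> OK
  offset (0,2) -> (2,4): empty -> OK
  offset (0,3) -> (2,5): empty -> OK
All cells valid: yes

Answer: yes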